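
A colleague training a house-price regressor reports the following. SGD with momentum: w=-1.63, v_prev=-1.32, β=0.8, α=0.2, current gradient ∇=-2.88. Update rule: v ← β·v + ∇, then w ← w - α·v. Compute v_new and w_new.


v_new = 0.8·-1.32 - 2.88 = -1.056 - 2.88 = -3.936
w_new = -1.63 - 0.2·-3.936 = -1.63 + 0.7872 = -0.8428

v_new=-3.936, w_new=-0.8428


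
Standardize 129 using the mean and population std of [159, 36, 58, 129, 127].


μ = 101.8, σ = 46.6793
z = (129 - 101.8)/46.6793 = 0.5827

0.5827


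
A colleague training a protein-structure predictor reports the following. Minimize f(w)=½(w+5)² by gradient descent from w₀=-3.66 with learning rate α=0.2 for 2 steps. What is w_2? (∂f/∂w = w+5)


step 1: grad = -3.66+5 = 1.34; w = -3.66 - 0.2·(1.34) = -3.928
step 2: grad = -3.928+5 = 1.072; w = -3.928 - 0.2·(1.072) = -4.1424

-4.1424


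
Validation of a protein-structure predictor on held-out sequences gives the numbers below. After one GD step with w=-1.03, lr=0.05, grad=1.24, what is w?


w_new = w - α·∇
= -1.03 - 0.05·1.24
= -1.03 - 0.062
= -1.092

-1.092


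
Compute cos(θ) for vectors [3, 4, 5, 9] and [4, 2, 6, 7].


A·B = 3·4 + 4·2 + 5·6 + 9·7 = 113
‖A‖ = √131 = 11.4455, ‖B‖ = √105 = 10.247
cos = 113/(√131·√105) = 113/√13755 = 0.9635

0.9635


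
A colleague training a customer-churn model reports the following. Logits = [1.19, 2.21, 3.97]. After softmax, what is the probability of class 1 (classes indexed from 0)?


Exponentials: e^1.19=3.2871, e^2.21=9.1157, e^3.97=52.9845
Sum = 65.3873
Softmax = [0.0503, 0.1394, 0.8103]
p[1] = 9.1157/65.3873 = 0.1394

0.1394


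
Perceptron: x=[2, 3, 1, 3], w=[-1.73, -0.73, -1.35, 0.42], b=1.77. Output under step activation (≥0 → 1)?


z = (2)·(-1.73) + (3)·(-0.73) + (1)·(-1.35) + (3)·(0.42) + 1.77
  = -3.97
step(z) = 0 (z<0)

0


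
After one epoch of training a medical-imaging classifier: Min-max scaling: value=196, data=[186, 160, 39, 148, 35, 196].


min=35, max=196
(196-35)/(196-35) = 161/161 = 1.0

1.0


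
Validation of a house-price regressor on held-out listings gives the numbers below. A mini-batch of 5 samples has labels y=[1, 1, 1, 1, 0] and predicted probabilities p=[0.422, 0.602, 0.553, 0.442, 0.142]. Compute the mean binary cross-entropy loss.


L[0] = -ln(0.422) = 0.8627
L[1] = -ln(0.602) = 0.5075
L[2] = -ln(0.553) = 0.5924
L[3] = -ln(0.442) = 0.8164
L[4] = -ln(1-0.142) = -ln(0.858) = 0.1532
mean = (0.8627 + 0.5075 + 0.5924 + 0.8164 + 0.1532)/5 = 0.5864

0.5864


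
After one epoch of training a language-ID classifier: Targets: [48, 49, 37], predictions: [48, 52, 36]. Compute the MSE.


Squared errors: (48-48)²=0, (49-52)²=9, (37-36)²=1
Sum = 10
MSE = 10/3 = 10/3

10/3


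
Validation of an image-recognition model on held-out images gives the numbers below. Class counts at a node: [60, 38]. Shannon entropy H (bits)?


Probabilities: [60/98, 38/98] ≈ [0.6122, 0.3878]
H = -((60/98)·log₂(60/98) + (38/98)·log₂(38/98))
  = 0.9633 bits

0.9633 bits


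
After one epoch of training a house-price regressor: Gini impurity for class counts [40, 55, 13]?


Probabilities: [40/108, 55/108, 13/108] ≈ [0.3704, 0.5093, 0.1204]
Σpᵢ² = (1600 + 3025 + 169)/108² = 4794/11664
Gini = 1 - Σpᵢ² = 1 - 4794/11664 = 0.589

0.589


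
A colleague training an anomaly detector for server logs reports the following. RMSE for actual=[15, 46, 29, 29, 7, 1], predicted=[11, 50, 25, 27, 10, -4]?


MSE = 86/6 = 14.3333
RMSE = √(86/6) = 3.7859

3.7859


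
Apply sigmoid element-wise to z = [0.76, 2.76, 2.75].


σ(0.76) = 1/(1+e^-0.76) = 0.6814
σ(2.76) = 1/(1+e^-2.76) = 0.9405
σ(2.75) = 1/(1+e^-2.75) = 0.9399
result = [0.6814, 0.9405, 0.9399]

[0.6814, 0.9405, 0.9399]


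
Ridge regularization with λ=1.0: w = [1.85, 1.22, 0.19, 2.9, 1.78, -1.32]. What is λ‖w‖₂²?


‖w‖₂² = (1.85)² + (1.22)² + (0.19)² + (2.9)² + (1.78)² + (-1.32)²
     = 3.4225 + 1.4884 + 0.0361 + 8.41 + 3.1684 + 1.7424
     = 18.2678
λ·‖w‖₂² = 1.0·18.2678 = 18.2678

18.2678


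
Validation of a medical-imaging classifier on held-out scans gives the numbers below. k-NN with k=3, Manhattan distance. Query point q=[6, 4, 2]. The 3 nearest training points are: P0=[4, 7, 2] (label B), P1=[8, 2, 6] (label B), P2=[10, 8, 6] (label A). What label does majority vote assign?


d(q,P0) = 5  (label B)
d(q,P1) = 8  (label B)
d(q,P2) = 12  (label A)
Votes: A=1, B=2
Majority → B

B


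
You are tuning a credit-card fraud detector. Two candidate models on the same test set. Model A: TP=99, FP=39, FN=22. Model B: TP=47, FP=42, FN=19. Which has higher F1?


Model A: P=99/138=0.7174, R=99/121=0.8182, F1=2PR/(P+R)=2TP/(2TP+FP+FN)=198/259=0.7645
Model B: P=47/89=0.5281, R=47/66=0.7121, F1=2PR/(P+R)=2TP/(2TP+FP+FN)=94/155=0.6065
0.7645 > 0.6065 → Model A

Model A


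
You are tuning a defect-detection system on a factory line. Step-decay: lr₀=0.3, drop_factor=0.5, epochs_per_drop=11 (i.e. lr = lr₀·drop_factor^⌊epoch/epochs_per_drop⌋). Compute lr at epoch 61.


n_drops = ⌊61/11⌋ = 5
lr = 0.3·0.5^5 = 0.3·0.03125 = 0.009375

0.009375


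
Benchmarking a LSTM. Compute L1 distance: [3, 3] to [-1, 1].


d = |3+ 1| + |3-1|
  = 4 + 2
  = 6

6


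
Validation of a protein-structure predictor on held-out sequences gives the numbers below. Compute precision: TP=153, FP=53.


Precision = TP/(TP+FP)
= 153/(153+53)
= 153/206 = 74.27%

74.27%


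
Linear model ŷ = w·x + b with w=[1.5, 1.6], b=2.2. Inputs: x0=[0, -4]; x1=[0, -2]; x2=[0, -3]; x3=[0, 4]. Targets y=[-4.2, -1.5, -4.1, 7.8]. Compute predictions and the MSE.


ŷ0 = (1.5)·(0) + (1.6)·(-4) + 2.2 = -4.2
ŷ1 = (1.5)·(0) + (1.6)·(-2) + 2.2 = -1.0
ŷ2 = (1.5)·(0) + (1.6)·(-3) + 2.2 = -2.6
ŷ3 = (1.5)·(0) + (1.6)·(4) + 2.2 = 8.6
errors² = [0.0, 0.25, 2.25, 0.64]
MSE = 3.1400/4 = 0.785

0.785


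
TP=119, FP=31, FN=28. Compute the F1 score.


Precision = 119/150 = 0.7933
Recall = 119/147 = 0.8095
F1 = 2·P·R/(P+R) = 2·TP/(2·TP+FP+FN) = 238/(238+31+28) = 238/297 = 0.8013

0.8013


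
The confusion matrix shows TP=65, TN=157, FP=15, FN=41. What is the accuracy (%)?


Accuracy = (TP+TN)/(TP+TN+FP+FN)
= (65+157)/(278)
= 222/278 = 79.86%

79.86%


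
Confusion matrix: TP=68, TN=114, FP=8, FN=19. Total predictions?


Total = TP + TN + FP + FN
= 68 + 114 + 8 + 19
= 209
(Predicted positive: 76, predicted negative: 133)

209


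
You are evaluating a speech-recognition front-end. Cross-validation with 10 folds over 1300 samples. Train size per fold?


Fold size = 1300/10 = 130
Training per fold = 1300 - 130 = 1170

1170


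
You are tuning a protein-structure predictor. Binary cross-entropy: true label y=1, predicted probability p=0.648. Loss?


BCE = -[y·ln(p) + (1-y)·ln(1-p)]
= -1·ln(0.648) - 0
= -ln(0.648) = 0.4339

0.4339


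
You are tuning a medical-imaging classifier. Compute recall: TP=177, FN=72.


Recall = TP/(TP+FN)
= 177/(177+72)
= 177/249 = 71.08%

71.08%


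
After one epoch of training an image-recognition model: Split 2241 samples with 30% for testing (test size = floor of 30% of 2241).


Test = ⌊2241·30/100⌋ = 672
Train = 2241 - 672 = 1569

Train: 1569, Test: 672


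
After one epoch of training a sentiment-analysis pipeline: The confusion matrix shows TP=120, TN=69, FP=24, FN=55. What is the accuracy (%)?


Accuracy = (TP+TN)/(TP+TN+FP+FN)
= (120+69)/(268)
= 189/268 = 70.52%

70.52%


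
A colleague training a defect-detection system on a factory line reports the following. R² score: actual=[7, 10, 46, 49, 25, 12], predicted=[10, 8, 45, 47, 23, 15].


ȳ = 24.8333
SS_res = Σ(y-ŷ)² = 31
SS_tot = Σ(y-ȳ)² = 1734.83
R² = 1 - SS_res/SS_tot = 1 - 0.0179 = 0.9821

0.9821


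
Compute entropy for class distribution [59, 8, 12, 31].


Probabilities: [59/110, 8/110, 12/110, 31/110] ≈ [0.5364, 0.0727, 0.1091, 0.2818]
H = -((59/110)·log₂(59/110) + (8/110)·log₂(8/110) + (12/110)·log₂(12/110) + (31/110)·log₂(31/110))
  = 1.6207 bits

1.6207 bits


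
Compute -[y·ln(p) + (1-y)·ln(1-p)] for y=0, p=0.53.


BCE = -[y·ln(p) + (1-y)·ln(1-p)]
= -0 - 1·ln(1-0.53)
= -ln(0.47) = 0.755

0.755


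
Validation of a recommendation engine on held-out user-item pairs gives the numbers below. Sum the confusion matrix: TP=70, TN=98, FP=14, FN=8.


Total = TP + TN + FP + FN
= 70 + 98 + 14 + 8
= 190
(Predicted positive: 84, predicted negative: 106)

190


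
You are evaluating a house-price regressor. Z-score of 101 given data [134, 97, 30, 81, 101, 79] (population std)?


μ = 87, σ = 31.2357
z = (101 - 87)/31.2357 = 0.4482

0.4482


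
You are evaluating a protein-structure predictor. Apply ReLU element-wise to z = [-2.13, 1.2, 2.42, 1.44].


ReLU(-2.13) = max(0, -2.13) = 0.0
ReLU(1.2) = max(0, 1.2) = 1.2
ReLU(2.42) = max(0, 2.42) = 2.42
ReLU(1.44) = max(0, 1.44) = 1.44
result = [0.0, 1.2, 2.42, 1.44]

[0.0, 1.2, 2.42, 1.44]


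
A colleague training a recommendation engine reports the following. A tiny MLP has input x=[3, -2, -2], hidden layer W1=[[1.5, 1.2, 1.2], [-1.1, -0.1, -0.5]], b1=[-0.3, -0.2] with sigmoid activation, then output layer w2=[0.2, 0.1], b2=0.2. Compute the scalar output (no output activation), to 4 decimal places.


z1[0] = (1.5)·(3) + (1.2)·(-2) + (1.2)·(-2) - 0.3 = -0.6
z1[1] = (-1.1)·(3) + (-0.1)·(-2) + (-0.5)·(-2) - 0.2 = -2.3
h = sigmoid(z1) = [0.3543, 0.0911]
output = (0.2)·(0.3543) + (0.1)·(0.0911) + 0.2 = 0.28

0.28


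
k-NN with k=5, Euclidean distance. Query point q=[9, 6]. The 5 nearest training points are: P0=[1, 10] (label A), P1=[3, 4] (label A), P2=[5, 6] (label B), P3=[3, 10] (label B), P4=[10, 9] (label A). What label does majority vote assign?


d(q,P0) = 8.9443  (label A)
d(q,P1) = 6.3246  (label A)
d(q,P2) = 4.0  (label B)
d(q,P3) = 7.2111  (label B)
d(q,P4) = 3.1623  (label A)
Votes: A=3, B=2
Majority → A

A


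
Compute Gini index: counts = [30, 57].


Probabilities: [30/87, 57/87] ≈ [0.3448, 0.6552]
Σpᵢ² = (900 + 3249)/87² = 4149/7569
Gini = 1 - Σpᵢ² = 1 - 4149/7569 = 0.4518

0.4518


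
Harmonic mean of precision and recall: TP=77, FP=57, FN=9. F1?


Precision = 77/134 = 0.5746
Recall = 77/86 = 0.8953
F1 = 2·P·R/(P+R) = 2·TP/(2·TP+FP+FN) = 154/(154+57+9) = 154/220 = 0.7

0.7


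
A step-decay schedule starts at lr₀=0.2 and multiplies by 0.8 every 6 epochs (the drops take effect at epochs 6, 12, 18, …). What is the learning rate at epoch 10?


n_drops = ⌊10/6⌋ = 1
lr = 0.2·0.8^1 = 0.2·0.8 = 0.16

0.16


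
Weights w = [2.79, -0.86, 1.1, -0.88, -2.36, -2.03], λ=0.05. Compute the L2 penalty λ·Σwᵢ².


‖w‖₂² = (2.79)² + (-0.86)² + (1.1)² + (-0.88)² + (-2.36)² + (-2.03)²
     = 7.7841 + 0.7396 + 1.21 + 0.7744 + 5.5696 + 4.1209
     = 20.1986
λ·‖w‖₂² = 0.05·20.1986 = 1.00993

1.00993


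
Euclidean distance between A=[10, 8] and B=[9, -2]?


d = √((10-9)² + (8+ 2)²)
  = √(1 + 100)
  = √101 = 10.0499

10.0499


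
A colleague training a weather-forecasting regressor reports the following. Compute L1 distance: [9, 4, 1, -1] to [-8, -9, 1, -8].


d = |9+ 8| + |4+ 9| + |1-1| + |-1+ 8|
  = 17 + 13 + 0 + 7
  = 37

37


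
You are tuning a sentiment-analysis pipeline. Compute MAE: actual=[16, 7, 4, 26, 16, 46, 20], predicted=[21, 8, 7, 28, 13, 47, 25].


Absolute errors: |16-21|=5, |7-8|=1, |4-7|=3, |26-28|=2, |16-13|=3, |46-47|=1, |20-25|=5
Sum = 20
MAE = 20/7 = 20/7

20/7


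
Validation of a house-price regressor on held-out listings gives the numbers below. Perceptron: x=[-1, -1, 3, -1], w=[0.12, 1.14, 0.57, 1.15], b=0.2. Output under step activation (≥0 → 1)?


z = (-1)·(0.12) + (-1)·(1.14) + (3)·(0.57) + (-1)·(1.15) + 0.2
  = -0.5
step(z) = 0 (z<0)

0


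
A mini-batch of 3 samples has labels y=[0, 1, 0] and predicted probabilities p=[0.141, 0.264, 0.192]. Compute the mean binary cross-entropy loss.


L[0] = -ln(1-0.141) = -ln(0.859) = 0.152
L[1] = -ln(0.264) = 1.3318
L[2] = -ln(1-0.192) = -ln(0.808) = 0.2132
mean = (0.152 + 1.3318 + 0.2132)/3 = 0.5657

0.5657


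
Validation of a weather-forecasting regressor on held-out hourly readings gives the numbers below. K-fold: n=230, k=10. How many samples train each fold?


Fold size = 230/10 = 23
Training per fold = 230 - 23 = 207

207


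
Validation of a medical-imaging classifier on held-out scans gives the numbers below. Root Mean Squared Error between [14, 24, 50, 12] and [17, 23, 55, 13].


MSE = 36/4 = 9
RMSE = √(36/4) = 3.0

3.0


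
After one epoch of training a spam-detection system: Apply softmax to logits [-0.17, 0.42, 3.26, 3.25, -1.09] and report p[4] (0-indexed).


Exponentials: e^-0.17=0.8437, e^0.42=1.522, e^3.26=26.0495, e^3.25=25.7903, e^-1.09=0.3362
Sum = 54.5417
Softmax = [0.0155, 0.0279, 0.4776, 0.4729, 0.0062]
p[4] = 0.3362/54.5417 = 0.0062

0.0062


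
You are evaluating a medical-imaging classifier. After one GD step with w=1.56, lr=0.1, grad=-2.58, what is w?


w_new = w - α·∇
= 1.56 - 0.1·-2.58
= 1.56 + 0.258
= 1.818

1.818


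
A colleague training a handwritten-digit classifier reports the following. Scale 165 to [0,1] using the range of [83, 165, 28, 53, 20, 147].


min=20, max=165
(165-20)/(165-20) = 145/145 = 1.0

1.0


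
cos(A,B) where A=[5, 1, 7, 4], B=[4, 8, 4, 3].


A·B = 5·4 + 1·8 + 7·4 + 4·3 = 68
‖A‖ = √91 = 9.5394, ‖B‖ = √105 = 10.247
cos = 68/(√91·√105) = 68/√9555 = 0.6957

0.6957


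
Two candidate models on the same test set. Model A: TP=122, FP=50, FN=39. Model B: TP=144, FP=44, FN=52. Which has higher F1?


Model A: P=122/172=0.7093, R=122/161=0.7578, F1=2PR/(P+R)=2TP/(2TP+FP+FN)=244/333=0.7327
Model B: P=144/188=0.766, R=144/196=0.7347, F1=2PR/(P+R)=2TP/(2TP+FP+FN)=288/384=0.75
0.7327 < 0.75 → Model B

Model B


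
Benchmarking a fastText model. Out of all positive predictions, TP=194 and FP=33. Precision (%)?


Precision = TP/(TP+FP)
= 194/(194+33)
= 194/227 = 85.46%

85.46%


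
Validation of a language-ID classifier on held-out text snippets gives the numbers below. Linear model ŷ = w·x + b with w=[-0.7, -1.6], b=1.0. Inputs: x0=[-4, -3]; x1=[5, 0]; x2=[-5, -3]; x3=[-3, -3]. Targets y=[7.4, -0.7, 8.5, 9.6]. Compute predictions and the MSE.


ŷ0 = (-0.7)·(-4) + (-1.6)·(-3) + 1.0 = 8.6
ŷ1 = (-0.7)·(5) + (-1.6)·(0) + 1.0 = -2.5
ŷ2 = (-0.7)·(-5) + (-1.6)·(-3) + 1.0 = 9.3
ŷ3 = (-0.7)·(-3) + (-1.6)·(-3) + 1.0 = 7.9
errors² = [1.44, 3.24, 0.64, 2.89]
MSE = 8.2100/4 = 2.0525

2.0525


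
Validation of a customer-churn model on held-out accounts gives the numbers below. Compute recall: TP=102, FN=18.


Recall = TP/(TP+FN)
= 102/(102+18)
= 102/120 = 85.0%

85.0%


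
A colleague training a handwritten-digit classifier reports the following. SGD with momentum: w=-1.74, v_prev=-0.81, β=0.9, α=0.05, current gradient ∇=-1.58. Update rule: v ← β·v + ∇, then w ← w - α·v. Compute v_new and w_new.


v_new = 0.9·-0.81 - 1.58 = -0.729 - 1.58 = -2.309
w_new = -1.74 - 0.05·-2.309 = -1.74 + 0.11545 = -1.62455

v_new=-2.309, w_new=-1.62455


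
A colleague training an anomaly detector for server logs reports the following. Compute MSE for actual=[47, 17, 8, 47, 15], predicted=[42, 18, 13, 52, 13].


Squared errors: (47-42)²=25, (17-18)²=1, (8-13)²=25, (47-52)²=25, (15-13)²=4
Sum = 80
MSE = 80/5 = 16

16


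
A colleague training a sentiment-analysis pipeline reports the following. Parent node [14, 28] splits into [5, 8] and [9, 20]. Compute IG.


Parent = [14, 28], H_parent = 0.9183
H_left = 0.9612 (n=13), H_right = 0.8936 (n=29)
H_children = (13/42)·0.9612 + (29/42)·0.8936 = 0.9145
IG = 0.9183 - 0.9145 = 0.0038

0.0038


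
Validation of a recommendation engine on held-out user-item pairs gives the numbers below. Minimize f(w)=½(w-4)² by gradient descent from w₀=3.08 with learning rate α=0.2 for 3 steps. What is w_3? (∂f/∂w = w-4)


step 1: grad = 3.08-4 = -0.92; w = 3.08 - 0.2·(-0.92) = 3.264
step 2: grad = 3.264-4 = -0.736; w = 3.264 - 0.2·(-0.736) = 3.4112
step 3: grad = 3.4112-4 = -0.5888; w = 3.4112 - 0.2·(-0.5888) = 3.52896

3.52896


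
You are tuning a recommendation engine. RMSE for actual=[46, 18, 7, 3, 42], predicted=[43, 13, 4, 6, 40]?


MSE = 56/5 = 11.2
RMSE = √(56/5) = 3.3466

3.3466


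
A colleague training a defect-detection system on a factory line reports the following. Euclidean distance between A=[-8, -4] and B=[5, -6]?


d = √((-8-5)² + (-4+ 6)²)
  = √(169 + 4)
  = √173 = 13.1529

13.1529


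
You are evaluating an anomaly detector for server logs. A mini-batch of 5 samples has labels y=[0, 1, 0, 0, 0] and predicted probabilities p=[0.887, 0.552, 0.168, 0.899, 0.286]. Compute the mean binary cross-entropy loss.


L[0] = -ln(1-0.887) = -ln(0.113) = 2.1804
L[1] = -ln(0.552) = 0.5942
L[2] = -ln(1-0.168) = -ln(0.832) = 0.1839
L[3] = -ln(1-0.899) = -ln(0.101) = 2.2926
L[4] = -ln(1-0.286) = -ln(0.714) = 0.3369
mean = (2.1804 + 0.5942 + 0.1839 + 2.2926 + 0.3369)/5 = 1.1176

1.1176


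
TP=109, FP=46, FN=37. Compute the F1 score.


Precision = 109/155 = 0.7032
Recall = 109/146 = 0.7466
F1 = 2·P·R/(P+R) = 2·TP/(2·TP+FP+FN) = 218/(218+46+37) = 218/301 = 0.7243

0.7243


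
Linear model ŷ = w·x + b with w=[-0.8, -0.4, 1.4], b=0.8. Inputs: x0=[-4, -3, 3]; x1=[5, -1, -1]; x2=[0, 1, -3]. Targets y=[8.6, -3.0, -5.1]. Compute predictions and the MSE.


ŷ0 = (-0.8)·(-4) + (-0.4)·(-3) + (1.4)·(3) + 0.8 = 9.4
ŷ1 = (-0.8)·(5) + (-0.4)·(-1) + (1.4)·(-1) + 0.8 = -4.2
ŷ2 = (-0.8)·(0) + (-0.4)·(1) + (1.4)·(-3) + 0.8 = -3.8
errors² = [0.64, 1.44, 1.69]
MSE = 3.7700/3 = 1.2567

1.2567


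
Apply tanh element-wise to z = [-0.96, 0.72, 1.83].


tanh(-0.96) = -0.7443
tanh(0.72) = 0.6169
tanh(1.83) = 0.9498
result = [-0.7443, 0.6169, 0.9498]

[-0.7443, 0.6169, 0.9498]


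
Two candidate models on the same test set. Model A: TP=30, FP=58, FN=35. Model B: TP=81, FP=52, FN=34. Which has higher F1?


Model A: P=30/88=0.3409, R=30/65=0.4615, F1=2PR/(P+R)=2TP/(2TP+FP+FN)=60/153=0.3922
Model B: P=81/133=0.609, R=81/115=0.7043, F1=2PR/(P+R)=2TP/(2TP+FP+FN)=162/248=0.6532
0.3922 < 0.6532 → Model B

Model B


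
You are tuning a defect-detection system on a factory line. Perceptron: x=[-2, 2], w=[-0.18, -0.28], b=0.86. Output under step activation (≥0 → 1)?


z = (-2)·(-0.18) + (2)·(-0.28) + 0.86
  = 0.66
step(z) = 1 (z≥0)

1


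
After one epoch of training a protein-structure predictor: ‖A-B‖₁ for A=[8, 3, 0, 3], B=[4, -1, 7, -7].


d = |8-4| + |3+ 1| + |0-7| + |3+ 7|
  = 4 + 4 + 7 + 10
  = 25

25


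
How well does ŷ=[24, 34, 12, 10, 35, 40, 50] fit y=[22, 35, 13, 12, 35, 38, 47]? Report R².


ȳ = 28.8571
SS_res = Σ(y-ŷ)² = 23
SS_tot = Σ(y-ȳ)² = 1070.86
R² = 1 - SS_res/SS_tot = 1 - 0.0215 = 0.9785

0.9785


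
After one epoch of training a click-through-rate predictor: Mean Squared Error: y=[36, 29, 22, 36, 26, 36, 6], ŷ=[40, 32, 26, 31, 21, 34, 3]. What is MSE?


Squared errors: (36-40)²=16, (29-32)²=9, (22-26)²=16, (36-31)²=25, (26-21)²=25, (36-34)²=4, (6-3)²=9
Sum = 104
MSE = 104/7 = 104/7

104/7


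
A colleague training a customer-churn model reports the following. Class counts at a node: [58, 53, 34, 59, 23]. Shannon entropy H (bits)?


Probabilities: [58/227, 53/227, 34/227, 59/227, 23/227] ≈ [0.2555, 0.2335, 0.1498, 0.2599, 0.1013]
H = -((58/227)·log₂(58/227) + (53/227)·log₂(53/227) + (34/227)·log₂(34/227) + (59/227)·log₂(59/227) + (23/227)·log₂(23/227))
  = 2.2431 bits

2.2431 bits


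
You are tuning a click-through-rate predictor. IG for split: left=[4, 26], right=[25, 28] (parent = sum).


Parent = [29, 54], H_parent = 0.9335
H_left = 0.5665 (n=30), H_right = 0.9977 (n=53)
H_children = (30/83)·0.5665 + (53/83)·0.9977 = 0.8418
IG = 0.9335 - 0.8418 = 0.0917

0.0917


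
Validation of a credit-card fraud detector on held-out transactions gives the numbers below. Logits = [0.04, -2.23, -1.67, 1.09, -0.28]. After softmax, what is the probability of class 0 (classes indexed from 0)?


Exponentials: e^0.04=1.0408, e^-2.23=0.1075, e^-1.67=0.1882, e^1.09=2.9743, e^-0.28=0.7558
Sum = 5.0666
Softmax = [0.2054, 0.0212, 0.0372, 0.587, 0.1492]
p[0] = 1.0408/5.0666 = 0.2054

0.2054


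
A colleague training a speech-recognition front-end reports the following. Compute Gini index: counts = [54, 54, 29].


Probabilities: [54/137, 54/137, 29/137] ≈ [0.3942, 0.3942, 0.2117]
Σpᵢ² = (2916 + 2916 + 841)/137² = 6673/18769
Gini = 1 - Σpᵢ² = 1 - 6673/18769 = 0.6445

0.6445


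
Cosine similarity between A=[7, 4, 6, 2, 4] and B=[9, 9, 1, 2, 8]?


A·B = 7·9 + 4·9 + 6·1 + 2·2 + 4·8 = 141
‖A‖ = √121 = 11, ‖B‖ = √231 = 15.1987
cos = 141/(√121·√231) = 141/√27951 = 0.8434

0.8434


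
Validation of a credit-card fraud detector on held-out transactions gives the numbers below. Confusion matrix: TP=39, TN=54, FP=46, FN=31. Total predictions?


Total = TP + TN + FP + FN
= 39 + 54 + 46 + 31
= 170
(Predicted positive: 85, predicted negative: 85)

170


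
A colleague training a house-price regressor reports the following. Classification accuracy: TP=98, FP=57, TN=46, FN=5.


Accuracy = (TP+TN)/(TP+TN+FP+FN)
= (98+46)/(206)
= 144/206 = 69.9%

69.9%


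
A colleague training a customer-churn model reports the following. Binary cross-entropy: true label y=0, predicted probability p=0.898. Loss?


BCE = -[y·ln(p) + (1-y)·ln(1-p)]
= -0 - 1·ln(1-0.898)
= -ln(0.102) = 2.2828

2.2828


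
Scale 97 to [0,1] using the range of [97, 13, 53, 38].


min=13, max=97
(97-13)/(97-13) = 84/84 = 1.0

1.0


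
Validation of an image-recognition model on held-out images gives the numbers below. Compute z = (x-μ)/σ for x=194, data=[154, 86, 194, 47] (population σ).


μ = 120.25, σ = 57.2642
z = (194 - 120.25)/57.2642 = 1.2879

1.2879


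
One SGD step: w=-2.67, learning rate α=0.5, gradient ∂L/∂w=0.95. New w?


w_new = w - α·∇
= -2.67 - 0.5·0.95
= -2.67 - 0.475
= -3.145

-3.145


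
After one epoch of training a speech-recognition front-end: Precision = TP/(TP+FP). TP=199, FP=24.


Precision = TP/(TP+FP)
= 199/(199+24)
= 199/223 = 89.24%

89.24%


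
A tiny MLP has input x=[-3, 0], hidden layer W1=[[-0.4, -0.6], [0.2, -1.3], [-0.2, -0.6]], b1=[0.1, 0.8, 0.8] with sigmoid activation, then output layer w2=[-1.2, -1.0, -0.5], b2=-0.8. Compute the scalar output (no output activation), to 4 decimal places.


z1[0] = (-0.4)·(-3) + (-0.6)·(0) + 0.1 = 1.3
z1[1] = (0.2)·(-3) + (-1.3)·(0) + 0.8 = 0.2
z1[2] = (-0.2)·(-3) + (-0.6)·(0) + 0.8 = 1.4
h = sigmoid(z1) = [0.7858, 0.5498, 0.8022]
output = (-1.2)·(0.7858) + (-1.0)·(0.5498) + (-0.5)·(0.8022) - 0.8 = -2.6939

-2.6939


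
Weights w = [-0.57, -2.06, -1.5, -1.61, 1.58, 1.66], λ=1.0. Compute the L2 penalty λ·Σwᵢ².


‖w‖₂² = (-0.57)² + (-2.06)² + (-1.5)² + (-1.61)² + (1.58)² + (1.66)²
     = 0.3249 + 4.2436 + 2.25 + 2.5921 + 2.4964 + 2.7556
     = 14.6626
λ·‖w‖₂² = 1.0·14.6626 = 14.6626

14.6626


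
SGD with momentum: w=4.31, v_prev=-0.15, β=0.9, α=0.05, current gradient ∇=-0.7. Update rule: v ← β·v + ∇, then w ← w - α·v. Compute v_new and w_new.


v_new = 0.9·-0.15 - 0.7 = -0.135 - 0.7 = -0.835
w_new = 4.31 - 0.05·-0.835 = 4.31 + 0.04175 = 4.35175

v_new=-0.835, w_new=4.35175


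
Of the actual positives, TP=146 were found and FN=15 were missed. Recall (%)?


Recall = TP/(TP+FN)
= 146/(146+15)
= 146/161 = 90.68%

90.68%


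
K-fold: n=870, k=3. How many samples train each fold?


Fold size = 870/3 = 290
Training per fold = 870 - 290 = 580

580


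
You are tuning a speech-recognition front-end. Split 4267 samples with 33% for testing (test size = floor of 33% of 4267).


Test = ⌊4267·33/100⌋ = 1408
Train = 4267 - 1408 = 2859

Train: 2859, Test: 1408


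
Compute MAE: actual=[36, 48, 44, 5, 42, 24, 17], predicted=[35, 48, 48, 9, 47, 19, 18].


Absolute errors: |36-35|=1, |48-48|=0, |44-48|=4, |5-9|=4, |42-47|=5, |24-19|=5, |17-18|=1
Sum = 20
MAE = 20/7 = 20/7

20/7


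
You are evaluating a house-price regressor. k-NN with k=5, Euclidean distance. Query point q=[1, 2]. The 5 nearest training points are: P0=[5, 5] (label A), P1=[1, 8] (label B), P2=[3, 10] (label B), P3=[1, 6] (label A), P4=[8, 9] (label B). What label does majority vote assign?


d(q,P0) = 5.0  (label A)
d(q,P1) = 6.0  (label B)
d(q,P2) = 8.2462  (label B)
d(q,P3) = 4.0  (label A)
d(q,P4) = 9.8995  (label B)
Votes: A=2, B=3
Majority → B

B


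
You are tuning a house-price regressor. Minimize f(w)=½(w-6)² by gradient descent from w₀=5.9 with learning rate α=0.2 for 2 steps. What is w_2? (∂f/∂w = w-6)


step 1: grad = 5.9-6 = -0.1; w = 5.9 - 0.2·(-0.1) = 5.92
step 2: grad = 5.92-6 = -0.08; w = 5.92 - 0.2·(-0.08) = 5.936

5.936


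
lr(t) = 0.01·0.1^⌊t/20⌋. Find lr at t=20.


n_drops = ⌊20/20⌋ = 1
lr = 0.01·0.1^1 = 0.01·0.1 = 0.001

0.001


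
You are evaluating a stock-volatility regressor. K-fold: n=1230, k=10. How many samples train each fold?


Fold size = 1230/10 = 123
Training per fold = 1230 - 123 = 1107

1107


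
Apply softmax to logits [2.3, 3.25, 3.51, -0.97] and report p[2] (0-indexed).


Exponentials: e^2.3=9.9742, e^3.25=25.7903, e^3.51=33.4483, e^-0.97=0.3791
Sum = 69.5919
Softmax = [0.1433, 0.3706, 0.4806, 0.0054]
p[2] = 33.4483/69.5919 = 0.4806

0.4806


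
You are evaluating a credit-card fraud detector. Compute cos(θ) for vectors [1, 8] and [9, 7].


A·B = 1·9 + 8·7 = 65
‖A‖ = √65 = 8.0623, ‖B‖ = √130 = 11.4018
cos = 65/(√65·√130) = 65/√8450 = 0.7071

0.7071


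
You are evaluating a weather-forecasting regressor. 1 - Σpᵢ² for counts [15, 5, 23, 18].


Probabilities: [15/61, 5/61, 23/61, 18/61] ≈ [0.2459, 0.082, 0.377, 0.2951]
Σpᵢ² = (225 + 25 + 529 + 324)/61² = 1103/3721
Gini = 1 - Σpᵢ² = 1 - 1103/3721 = 0.7036

0.7036


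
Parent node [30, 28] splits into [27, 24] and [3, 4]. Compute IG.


Parent = [30, 28], H_parent = 0.9991
H_left = 0.9975 (n=51), H_right = 0.9852 (n=7)
H_children = (51/58)·0.9975 + (7/58)·0.9852 = 0.996
IG = 0.9991 - 0.996 = 0.0031

0.0031


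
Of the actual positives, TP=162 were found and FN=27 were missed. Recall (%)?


Recall = TP/(TP+FN)
= 162/(162+27)
= 162/189 = 85.71%

85.71%


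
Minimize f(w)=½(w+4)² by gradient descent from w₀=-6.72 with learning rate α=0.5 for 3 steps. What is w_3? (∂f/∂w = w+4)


step 1: grad = -6.72+4 = -2.72; w = -6.72 - 0.5·(-2.72) = -5.36
step 2: grad = -5.36+4 = -1.36; w = -5.36 - 0.5·(-1.36) = -4.68
step 3: grad = -4.68+4 = -0.68; w = -4.68 - 0.5·(-0.68) = -4.34

-4.34


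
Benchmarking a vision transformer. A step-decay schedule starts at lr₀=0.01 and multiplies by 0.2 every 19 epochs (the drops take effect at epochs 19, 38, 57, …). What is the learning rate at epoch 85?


n_drops = ⌊85/19⌋ = 4
lr = 0.01·0.2^4 = 0.01·0.0016 = 0.000016

0.000016


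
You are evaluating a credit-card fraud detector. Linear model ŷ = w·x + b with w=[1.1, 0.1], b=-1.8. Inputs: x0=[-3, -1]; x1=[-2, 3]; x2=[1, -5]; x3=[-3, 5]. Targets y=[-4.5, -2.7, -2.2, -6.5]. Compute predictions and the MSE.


ŷ0 = (1.1)·(-3) + (0.1)·(-1) - 1.8 = -5.2
ŷ1 = (1.1)·(-2) + (0.1)·(3) - 1.8 = -3.7
ŷ2 = (1.1)·(1) + (0.1)·(-5) - 1.8 = -1.2
ŷ3 = (1.1)·(-3) + (0.1)·(5) - 1.8 = -4.6
errors² = [0.49, 1.0, 1.0, 3.61]
MSE = 6.1000/4 = 1.525

1.525


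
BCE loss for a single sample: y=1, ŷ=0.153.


BCE = -[y·ln(p) + (1-y)·ln(1-p)]
= -1·ln(0.153) - 0
= -ln(0.153) = 1.8773

1.8773


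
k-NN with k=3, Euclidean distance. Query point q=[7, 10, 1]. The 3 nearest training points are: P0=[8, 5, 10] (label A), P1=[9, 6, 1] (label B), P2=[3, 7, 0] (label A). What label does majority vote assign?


d(q,P0) = 10.3441  (label A)
d(q,P1) = 4.4721  (label B)
d(q,P2) = 5.099  (label A)
Votes: A=2, B=1
Majority → A

A


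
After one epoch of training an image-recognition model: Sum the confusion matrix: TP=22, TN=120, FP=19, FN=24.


Total = TP + TN + FP + FN
= 22 + 120 + 19 + 24
= 185
(Predicted positive: 41, predicted negative: 144)

185


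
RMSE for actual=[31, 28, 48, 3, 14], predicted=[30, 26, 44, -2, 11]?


MSE = 55/5 = 11
RMSE = √(55/5) = 3.3166

3.3166


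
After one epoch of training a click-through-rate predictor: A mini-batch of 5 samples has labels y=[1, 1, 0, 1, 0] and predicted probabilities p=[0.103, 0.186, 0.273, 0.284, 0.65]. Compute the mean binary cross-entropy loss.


L[0] = -ln(0.103) = 2.273
L[1] = -ln(0.186) = 1.682
L[2] = -ln(1-0.273) = -ln(0.727) = 0.3188
L[3] = -ln(0.284) = 1.2588
L[4] = -ln(1-0.65) = -ln(0.35) = 1.0498
mean = (2.273 + 1.682 + 0.3188 + 1.2588 + 1.0498)/5 = 1.3165

1.3165


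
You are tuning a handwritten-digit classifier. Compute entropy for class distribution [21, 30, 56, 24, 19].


Probabilities: [21/150, 30/150, 56/150, 24/150, 19/150] ≈ [0.14, 0.2, 0.3733, 0.16, 0.1267]
H = -((21/150)·log₂(21/150) + (30/150)·log₂(30/150) + (56/150)·log₂(56/150) + (24/150)·log₂(24/150) + (19/150)·log₂(19/150))
  = 2.1928 bits

2.1928 bits


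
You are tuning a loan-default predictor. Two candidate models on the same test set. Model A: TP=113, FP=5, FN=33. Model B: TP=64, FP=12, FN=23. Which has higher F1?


Model A: P=113/118=0.9576, R=113/146=0.774, F1=2PR/(P+R)=2TP/(2TP+FP+FN)=226/264=0.8561
Model B: P=64/76=0.8421, R=64/87=0.7356, F1=2PR/(P+R)=2TP/(2TP+FP+FN)=128/163=0.7853
0.8561 > 0.7853 → Model A

Model A


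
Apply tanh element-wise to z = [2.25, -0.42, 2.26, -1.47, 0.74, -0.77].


tanh(2.25) = 0.978
tanh(-0.42) = -0.3969
tanh(2.26) = 0.9785
tanh(-1.47) = -0.8996
tanh(0.74) = 0.6291
tanh(-0.77) = -0.6469
result = [0.978, -0.3969, 0.9785, -0.8996, 0.6291, -0.6469]

[0.978, -0.3969, 0.9785, -0.8996, 0.6291, -0.6469]


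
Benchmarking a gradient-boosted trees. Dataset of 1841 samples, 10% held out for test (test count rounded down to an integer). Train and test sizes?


Test = ⌊1841·10/100⌋ = 184
Train = 1841 - 184 = 1657

Train: 1657, Test: 184


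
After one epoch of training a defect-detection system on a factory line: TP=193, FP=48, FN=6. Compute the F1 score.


Precision = 193/241 = 0.8008
Recall = 193/199 = 0.9698
F1 = 2·P·R/(P+R) = 2·TP/(2·TP+FP+FN) = 386/(386+48+6) = 386/440 = 0.8773

0.8773


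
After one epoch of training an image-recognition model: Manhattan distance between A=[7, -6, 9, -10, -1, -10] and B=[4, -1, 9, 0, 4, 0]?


d = |7-4| + |-6+ 1| + |9-9| + |-10-0| + |-1-4| + |-10-0|
  = 3 + 5 + 0 + 10 + 5 + 10
  = 33

33


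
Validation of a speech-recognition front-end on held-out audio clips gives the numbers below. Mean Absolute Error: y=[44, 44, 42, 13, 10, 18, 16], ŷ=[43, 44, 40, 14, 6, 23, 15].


Absolute errors: |44-43|=1, |44-44|=0, |42-40|=2, |13-14|=1, |10-6|=4, |18-23|=5, |16-15|=1
Sum = 14
MAE = 14/7 = 2

2


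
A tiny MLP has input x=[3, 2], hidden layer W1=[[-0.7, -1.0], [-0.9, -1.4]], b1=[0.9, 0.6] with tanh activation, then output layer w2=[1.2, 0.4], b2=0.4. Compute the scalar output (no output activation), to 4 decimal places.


z1[0] = (-0.7)·(3) + (-1.0)·(2) + 0.9 = -3.2
z1[1] = (-0.9)·(3) + (-1.4)·(2) + 0.6 = -4.9
h = tanh(z1) = [-0.9967, -0.9999]
output = (1.2)·(-0.9967) + (0.4)·(-0.9999) + 0.4 = -1.196

-1.196


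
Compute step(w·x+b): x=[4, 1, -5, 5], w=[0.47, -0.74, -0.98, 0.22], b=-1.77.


z = (4)·(0.47) + (1)·(-0.74) + (-5)·(-0.98) + (5)·(0.22) - 1.77
  = 5.37
step(z) = 1 (z≥0)

1


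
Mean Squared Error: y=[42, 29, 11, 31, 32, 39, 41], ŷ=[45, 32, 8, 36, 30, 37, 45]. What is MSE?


Squared errors: (42-45)²=9, (29-32)²=9, (11-8)²=9, (31-36)²=25, (32-30)²=4, (39-37)²=4, (41-45)²=16
Sum = 76
MSE = 76/7 = 76/7

76/7


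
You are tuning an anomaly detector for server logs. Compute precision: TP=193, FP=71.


Precision = TP/(TP+FP)
= 193/(193+71)
= 193/264 = 73.11%

73.11%


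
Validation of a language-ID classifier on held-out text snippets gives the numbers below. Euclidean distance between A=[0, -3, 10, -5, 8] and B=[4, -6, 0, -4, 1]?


d = √((0-4)² + (-3+ 6)² + (10-0)² + (-5+ 4)² + (8-1)²)
  = √(16 + 9 + 100 + 1 + 49)
  = √175 = 13.2288

13.2288


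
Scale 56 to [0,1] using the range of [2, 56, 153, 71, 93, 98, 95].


min=2, max=153
(56-2)/(153-2) = 54/151 = 0.3576

0.3576


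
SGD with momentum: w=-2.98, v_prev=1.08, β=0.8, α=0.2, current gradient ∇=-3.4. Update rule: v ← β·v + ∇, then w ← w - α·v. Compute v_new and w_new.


v_new = 0.8·1.08 - 3.4 = 0.864 - 3.4 = -2.536
w_new = -2.98 - 0.2·-2.536 = -2.98 + 0.5072 = -2.4728

v_new=-2.536, w_new=-2.4728


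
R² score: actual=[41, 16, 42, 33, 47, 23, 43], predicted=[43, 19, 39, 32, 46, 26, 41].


ȳ = 35
SS_res = Σ(y-ŷ)² = 37
SS_tot = Σ(y-ȳ)² = 802
R² = 1 - SS_res/SS_tot = 1 - 0.0461 = 0.9539

0.9539


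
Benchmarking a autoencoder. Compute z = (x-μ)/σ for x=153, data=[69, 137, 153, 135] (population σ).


μ = 123.5, σ = 32.2296
z = (153 - 123.5)/32.2296 = 0.9153

0.9153


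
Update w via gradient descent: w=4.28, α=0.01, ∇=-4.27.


w_new = w - α·∇
= 4.28 - 0.01·-4.27
= 4.28 + 0.0427
= 4.3227

4.3227


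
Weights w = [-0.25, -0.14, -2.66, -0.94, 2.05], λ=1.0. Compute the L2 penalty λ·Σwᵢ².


‖w‖₂² = (-0.25)² + (-0.14)² + (-2.66)² + (-0.94)² + (2.05)²
     = 0.0625 + 0.0196 + 7.0756 + 0.8836 + 4.2025
     = 12.2438
λ·‖w‖₂² = 1.0·12.2438 = 12.2438

12.2438


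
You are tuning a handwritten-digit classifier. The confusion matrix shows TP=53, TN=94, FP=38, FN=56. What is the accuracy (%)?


Accuracy = (TP+TN)/(TP+TN+FP+FN)
= (53+94)/(241)
= 147/241 = 61.0%

61.0%


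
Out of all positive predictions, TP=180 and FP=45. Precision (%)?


Precision = TP/(TP+FP)
= 180/(180+45)
= 180/225 = 80.0%

80.0%


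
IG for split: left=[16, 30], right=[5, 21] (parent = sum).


Parent = [21, 51], H_parent = 0.8709
H_left = 0.9321 (n=46), H_right = 0.7063 (n=26)
H_children = (46/72)·0.9321 + (26/72)·0.7063 = 0.8506
IG = 0.8709 - 0.8506 = 0.0203

0.0203


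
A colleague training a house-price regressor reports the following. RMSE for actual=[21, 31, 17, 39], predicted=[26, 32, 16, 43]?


MSE = 43/4 = 10.75
RMSE = √(43/4) = 3.2787

3.2787


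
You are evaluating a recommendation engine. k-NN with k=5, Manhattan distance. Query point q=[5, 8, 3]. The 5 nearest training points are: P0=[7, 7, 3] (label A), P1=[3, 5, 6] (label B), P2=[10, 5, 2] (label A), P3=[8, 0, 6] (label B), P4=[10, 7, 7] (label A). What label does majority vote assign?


d(q,P0) = 3  (label A)
d(q,P1) = 8  (label B)
d(q,P2) = 9  (label A)
d(q,P3) = 14  (label B)
d(q,P4) = 10  (label A)
Votes: A=3, B=2
Majority → A

A


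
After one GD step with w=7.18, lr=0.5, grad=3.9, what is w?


w_new = w - α·∇
= 7.18 - 0.5·3.9
= 7.18 - 1.95
= 5.23

5.23


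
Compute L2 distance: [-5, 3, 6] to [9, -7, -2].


d = √((-5-9)² + (3+ 7)² + (6+ 2)²)
  = √(196 + 100 + 64)
  = √360 = 18.9737

18.9737


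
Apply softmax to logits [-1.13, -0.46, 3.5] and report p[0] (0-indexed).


Exponentials: e^-1.13=0.323, e^-0.46=0.6313, e^3.5=33.1155
Sum = 34.0698
Softmax = [0.0095, 0.0185, 0.972]
p[0] = 0.323/34.0698 = 0.0095

0.0095


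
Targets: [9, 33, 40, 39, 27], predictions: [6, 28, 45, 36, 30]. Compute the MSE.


Squared errors: (9-6)²=9, (33-28)²=25, (40-45)²=25, (39-36)²=9, (27-30)²=9
Sum = 77
MSE = 77/5 = 77/5

77/5


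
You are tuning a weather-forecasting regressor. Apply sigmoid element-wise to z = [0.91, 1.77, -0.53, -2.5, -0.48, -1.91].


σ(0.91) = 1/(1+e^-0.91) = 0.713
σ(1.77) = 1/(1+e^-1.77) = 0.8545
σ(-0.53) = 1/(1+e^0.53) = 0.3705
σ(-2.5) = 1/(1+e^2.5) = 0.0759
σ(-0.48) = 1/(1+e^0.48) = 0.3823
σ(-1.91) = 1/(1+e^1.91) = 0.129
result = [0.713, 0.8545, 0.3705, 0.0759, 0.3823, 0.129]

[0.713, 0.8545, 0.3705, 0.0759, 0.3823, 0.129]


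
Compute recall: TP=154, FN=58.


Recall = TP/(TP+FN)
= 154/(154+58)
= 154/212 = 72.64%

72.64%


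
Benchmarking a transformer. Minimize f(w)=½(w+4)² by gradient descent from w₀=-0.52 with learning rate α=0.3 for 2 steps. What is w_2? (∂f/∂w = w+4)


step 1: grad = -0.52+4 = 3.48; w = -0.52 - 0.3·(3.48) = -1.564
step 2: grad = -1.564+4 = 2.436; w = -1.564 - 0.3·(2.436) = -2.2948

-2.2948


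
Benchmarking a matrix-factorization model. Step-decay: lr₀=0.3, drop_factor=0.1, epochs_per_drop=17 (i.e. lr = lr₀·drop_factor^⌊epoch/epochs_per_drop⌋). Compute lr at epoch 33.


n_drops = ⌊33/17⌋ = 1
lr = 0.3·0.1^1 = 0.3·0.1 = 0.03

0.03


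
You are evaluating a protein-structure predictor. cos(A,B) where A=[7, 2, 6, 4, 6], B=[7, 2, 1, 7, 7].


A·B = 7·7 + 2·2 + 6·1 + 4·7 + 6·7 = 129
‖A‖ = √141 = 11.8743, ‖B‖ = √152 = 12.3288
cos = 129/(√141·√152) = 129/√21432 = 0.8812

0.8812


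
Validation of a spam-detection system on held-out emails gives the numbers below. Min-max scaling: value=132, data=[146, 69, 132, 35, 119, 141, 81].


min=35, max=146
(132-35)/(146-35) = 97/111 = 0.8739

0.8739


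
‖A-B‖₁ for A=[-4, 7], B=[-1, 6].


d = |-4+ 1| + |7-6|
  = 3 + 1
  = 4

4


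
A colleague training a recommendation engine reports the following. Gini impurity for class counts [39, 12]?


Probabilities: [39/51, 12/51] ≈ [0.7647, 0.2353]
Σpᵢ² = (1521 + 144)/51² = 1665/2601
Gini = 1 - Σpᵢ² = 1 - 1665/2601 = 0.3599

0.3599


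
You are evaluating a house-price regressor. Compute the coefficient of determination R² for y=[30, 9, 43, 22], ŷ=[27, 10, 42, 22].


ȳ = 26
SS_res = Σ(y-ŷ)² = 11
SS_tot = Σ(y-ȳ)² = 610
R² = 1 - SS_res/SS_tot = 1 - 0.018 = 0.982

0.982


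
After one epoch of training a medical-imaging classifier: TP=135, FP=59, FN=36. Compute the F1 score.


Precision = 135/194 = 0.6959
Recall = 135/171 = 0.7895
F1 = 2·P·R/(P+R) = 2·TP/(2·TP+FP+FN) = 270/(270+59+36) = 270/365 = 0.7397

0.7397


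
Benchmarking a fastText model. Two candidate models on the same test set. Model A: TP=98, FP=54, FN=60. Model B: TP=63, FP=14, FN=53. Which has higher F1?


Model A: P=98/152=0.6447, R=98/158=0.6203, F1=2PR/(P+R)=2TP/(2TP+FP+FN)=196/310=0.6323
Model B: P=63/77=0.8182, R=63/116=0.5431, F1=2PR/(P+R)=2TP/(2TP+FP+FN)=126/193=0.6528
0.6323 < 0.6528 → Model B

Model B


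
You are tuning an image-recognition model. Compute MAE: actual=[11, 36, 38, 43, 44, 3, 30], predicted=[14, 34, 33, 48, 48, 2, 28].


Absolute errors: |11-14|=3, |36-34|=2, |38-33|=5, |43-48|=5, |44-48|=4, |3-2|=1, |30-28|=2
Sum = 22
MAE = 22/7 = 22/7

22/7


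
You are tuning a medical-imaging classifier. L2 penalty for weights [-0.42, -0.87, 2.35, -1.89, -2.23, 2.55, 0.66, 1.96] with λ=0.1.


‖w‖₂² = (-0.42)² + (-0.87)² + (2.35)² + (-1.89)² + (-2.23)² + (2.55)² + (0.66)² + (1.96)²
     = 0.1764 + 0.7569 + 5.5225 + 3.5721 + 4.9729 + 6.5025 + 0.4356 + 3.8416
     = 25.7805
λ·‖w‖₂² = 0.1·25.7805 = 2.57805

2.57805


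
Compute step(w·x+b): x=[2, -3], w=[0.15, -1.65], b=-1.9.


z = (2)·(0.15) + (-3)·(-1.65) - 1.9
  = 3.35
step(z) = 1 (z≥0)

1


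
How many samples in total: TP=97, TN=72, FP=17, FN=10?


Total = TP + TN + FP + FN
= 97 + 72 + 17 + 10
= 196
(Predicted positive: 114, predicted negative: 82)

196


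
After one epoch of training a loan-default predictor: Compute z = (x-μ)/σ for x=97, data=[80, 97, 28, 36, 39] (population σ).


μ = 56, σ = 27.313
z = (97 - 56)/27.313 = 1.5011

1.5011
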